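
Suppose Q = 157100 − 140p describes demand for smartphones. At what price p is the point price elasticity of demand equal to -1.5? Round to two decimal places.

Ed = −140p/(157100 − 140p). Set this equal to -1.5:
140p = 1.5·(157100 − 140p) ⇒ 140p(1 + 1.5) = 1.5·157100
p = 1.5·157100 / (140·2.5) = 673.2857…

673.29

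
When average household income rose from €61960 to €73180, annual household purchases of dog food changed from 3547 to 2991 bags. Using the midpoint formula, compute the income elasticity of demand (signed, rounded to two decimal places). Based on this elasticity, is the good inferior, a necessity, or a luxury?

-1.02; inferior

%ΔQ = (2991 − 3547)/[( 3547 + 2991)/2] = -556/3269 = -0.170082…
%ΔIncome = (73180 − 61960)/[( 61960 + 73180)/2] = 11220/67570 = 0.166050…
E_income = (-556/3269) / (11220/67570) = -1.0242…
E_income < 0 ⇒ inferior good.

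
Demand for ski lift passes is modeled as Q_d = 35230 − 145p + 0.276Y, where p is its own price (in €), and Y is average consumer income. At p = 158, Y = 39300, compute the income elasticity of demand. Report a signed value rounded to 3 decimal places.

At the given values, Q_d = 35230 − 145(158) + 0.276(39300) = 23166.8.
∂Q_d/∂Y = 0.276.
E = (0.276) × (39300/23166.8) = 0.46820…

0.468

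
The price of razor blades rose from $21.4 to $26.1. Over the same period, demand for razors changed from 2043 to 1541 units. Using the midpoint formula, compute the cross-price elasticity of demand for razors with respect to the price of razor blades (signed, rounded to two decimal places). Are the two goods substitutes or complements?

-1.42; complements

%ΔQ_{razors} = (1541 − 2043)/avg = -502/1792 = -0.280133…
%ΔP_{razor blades} = (26.1 − 21.4)/avg = 4.7/23.75 = 0.197894…
E_cross = (-502/1792) / (4.7/23.75) = -1.4155…
E_cross < 0 ⇒ the goods are complements.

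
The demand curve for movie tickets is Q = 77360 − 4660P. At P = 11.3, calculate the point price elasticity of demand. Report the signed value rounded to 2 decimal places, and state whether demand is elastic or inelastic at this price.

-2.13; elastic

dQ/dP = −4660. At P = 11.3, Q = 77360 − 4660(11.3) = 24702.
Ed = (dQ/dP)·(P/Q) = −4660 × (11.3/24702) = -2.1317…
|Ed| = 2.13 > 1, so demand is elastic.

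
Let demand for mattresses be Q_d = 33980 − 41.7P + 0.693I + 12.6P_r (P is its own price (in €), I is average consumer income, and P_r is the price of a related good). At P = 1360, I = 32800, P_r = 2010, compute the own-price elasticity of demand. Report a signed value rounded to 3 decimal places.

-2.239

At the given values, Q_d = 33980 − 41.7(1360) + 0.693(32800) + 12.6(2010) = 25324.4.
∂Q_d/∂P = −41.7.
E = (-41.7) × (1360/25324.4) = -2.23942…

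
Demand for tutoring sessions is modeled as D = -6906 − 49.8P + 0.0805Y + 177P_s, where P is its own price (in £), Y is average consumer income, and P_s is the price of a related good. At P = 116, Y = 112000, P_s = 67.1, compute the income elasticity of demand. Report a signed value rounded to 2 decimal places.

1.10

At the given values, D = -6906 − 49.8(116) + 0.0805(112000) + 177(67.1) = 8209.9.
∂D/∂Y = 0.0805.
E = (0.0805) × (112000/8209.9) = 1.0981…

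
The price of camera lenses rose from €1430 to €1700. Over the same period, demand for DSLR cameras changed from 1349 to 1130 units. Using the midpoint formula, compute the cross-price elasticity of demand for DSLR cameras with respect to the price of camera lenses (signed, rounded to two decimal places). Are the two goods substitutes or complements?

-1.02; complements

%ΔQ_{DSLR cameras} = (1130 − 1349)/avg = -219/1239.5 = -0.176684…
%ΔP_{camera lenses} = (1700 − 1430)/avg = 270/1565 = 0.172523…
E_cross = (-219/1239.5) / (270/1565) = -1.0241…
E_cross < 0 ⇒ the goods are complements.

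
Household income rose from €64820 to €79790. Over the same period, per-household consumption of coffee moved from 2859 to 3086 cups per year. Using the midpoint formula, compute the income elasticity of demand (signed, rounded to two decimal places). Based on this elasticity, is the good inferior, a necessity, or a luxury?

%ΔQ = (3086 − 2859)/[( 2859 + 3086)/2] = 227/2972.5 = 0.076366…
%ΔIncome = (79790 − 64820)/[( 64820 + 79790)/2] = 14970/72305 = 0.207039…
E_income = (227/2972.5) / (14970/72305) = 0.3688…
0 < E_income < 1 ⇒ normal good, necessity.

0.37; necessity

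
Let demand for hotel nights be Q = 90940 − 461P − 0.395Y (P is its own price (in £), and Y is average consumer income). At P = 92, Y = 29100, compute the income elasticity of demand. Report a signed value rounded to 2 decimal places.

-0.31

At the given values, Q = 90940 − 461(92) − 0.395(29100) = 37033.5.
∂Q/∂Y = -0.395.
E = (-0.395) × (29100/37033.5) = -0.3103…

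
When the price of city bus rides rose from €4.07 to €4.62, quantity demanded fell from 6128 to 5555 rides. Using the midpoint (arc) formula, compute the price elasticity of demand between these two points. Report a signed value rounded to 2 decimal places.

%ΔQ = (5555 − 6128) / [(6128 + 5555)/2] = -573/5841.5 = -0.098091…
%ΔP = (4.62 − 4.07) / [(4.07 + 4.62)/2] = 0.55/4.345 = 0.126582…
Arc Ed = %ΔQ / %ΔP = (-573/5841.5) / (0.55/4.345) = -0.7749…

-0.77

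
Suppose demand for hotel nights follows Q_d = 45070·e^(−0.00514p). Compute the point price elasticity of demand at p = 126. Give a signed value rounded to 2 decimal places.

-0.65

dQ_d/dp = −0.00514·Q_d = -121.223. At p = 126, Q_d = 23584.2.
Ed = (dQ_d/dp)·(p/Q_d) = (-121.223) × (126/23584.2) = -0.6476…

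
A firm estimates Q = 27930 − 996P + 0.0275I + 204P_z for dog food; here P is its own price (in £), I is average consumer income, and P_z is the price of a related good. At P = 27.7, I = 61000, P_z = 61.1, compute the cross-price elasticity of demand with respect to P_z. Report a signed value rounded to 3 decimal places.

0.861

At the given values, Q = 27930 − 996(27.7) + 0.0275(61000) + 204(61.1) = 14482.7.
∂Q/∂P_z = 204.
E = (204) × (61.1/14482.7) = 0.86064…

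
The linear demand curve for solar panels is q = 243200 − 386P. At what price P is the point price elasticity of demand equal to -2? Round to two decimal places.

Ed = −386P/(243200 − 386P). Set this equal to -2:
386P = 2·(243200 − 386P) ⇒ 386P(1 + 2) = 2·243200
P = 2·243200 / (386·3) = 420.0345…

420.03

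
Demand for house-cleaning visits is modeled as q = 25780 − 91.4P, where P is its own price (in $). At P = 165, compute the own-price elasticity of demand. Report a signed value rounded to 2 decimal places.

At the given values, q = 25780 − 91.4(165) = 10699.
∂q/∂P = −91.4.
E = (-91.4) × (165/10699) = -1.4095…

-1.41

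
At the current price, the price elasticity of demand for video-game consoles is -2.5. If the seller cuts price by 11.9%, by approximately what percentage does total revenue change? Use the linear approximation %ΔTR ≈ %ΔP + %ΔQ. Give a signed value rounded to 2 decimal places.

+17.85%

%ΔQ ≈ Ed × %ΔP = (-2.5) × (-11.9%) = +29.7500%
%ΔTR ≈ %ΔP + %ΔQ = (-11.9%) + (+29.7500%) = +17.8500%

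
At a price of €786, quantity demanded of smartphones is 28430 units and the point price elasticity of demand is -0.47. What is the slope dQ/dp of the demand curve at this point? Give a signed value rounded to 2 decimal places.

Ed = (dQ/dp)·(p/Q) ⇒ dQ/dp = Ed·Q/p = (-0.47)·28430/786 = -17.0001…

-17.00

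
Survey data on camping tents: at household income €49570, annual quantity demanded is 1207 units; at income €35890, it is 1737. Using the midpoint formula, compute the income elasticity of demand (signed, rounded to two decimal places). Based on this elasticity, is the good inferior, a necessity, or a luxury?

%ΔQ = (1737 − 1207)/[( 1207 + 1737)/2] = 530/1472 = 0.360054…
%ΔIncome = (35890 − 49570)/[( 49570 + 35890)/2] = -13680/42730 = -0.320149…
E_income = (530/1472) / (-13680/42730) = -1.1246…
E_income < 0 ⇒ inferior good.

-1.12; inferior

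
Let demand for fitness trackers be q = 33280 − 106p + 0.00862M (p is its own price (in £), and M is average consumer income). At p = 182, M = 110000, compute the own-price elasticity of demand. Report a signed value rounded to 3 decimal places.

At the given values, q = 33280 − 106(182) + 0.00862(110000) = 14936.2.
∂q/∂p = −106.
E = (-106) × (182/14936.2) = -1.29162…

-1.292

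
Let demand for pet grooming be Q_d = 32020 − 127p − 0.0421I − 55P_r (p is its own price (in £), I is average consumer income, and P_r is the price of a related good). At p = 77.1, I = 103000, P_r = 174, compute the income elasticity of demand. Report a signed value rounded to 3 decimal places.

-0.521

At the given values, Q_d = 32020 − 127(77.1) − 0.0421(103000) − 55(174) = 8322.
∂Q_d/∂I = -0.0421.
E = (-0.0421) × (103000/8322) = -0.52106…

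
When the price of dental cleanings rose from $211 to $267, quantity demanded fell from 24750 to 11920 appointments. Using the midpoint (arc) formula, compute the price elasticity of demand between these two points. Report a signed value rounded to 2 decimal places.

-2.99

%ΔQ = (11920 − 24750) / [(24750 + 11920)/2] = -12830/18335 = -0.699754…
%ΔP = (267 − 211) / [(211 + 267)/2] = 56/239 = 0.234309…
Arc Ed = %ΔQ / %ΔP = (-12830/18335) / (56/239) = -2.9864…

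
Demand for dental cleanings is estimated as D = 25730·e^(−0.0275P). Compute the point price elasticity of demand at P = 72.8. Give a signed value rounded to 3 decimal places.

-2.002

dD/dP = −0.0275·D = -95.5685. At P = 72.8, D = 3475.22.
Ed = (dD/dP)·(P/D) = (-95.5685) × (72.8/3475.22) = -2.002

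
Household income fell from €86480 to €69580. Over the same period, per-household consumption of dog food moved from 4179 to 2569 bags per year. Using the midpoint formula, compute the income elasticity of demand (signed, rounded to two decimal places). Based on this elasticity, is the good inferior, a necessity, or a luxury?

%ΔQ = (2569 − 4179)/[( 4179 + 2569)/2] = -1610/3374 = -0.477178…
%ΔIncome = (69580 − 86480)/[( 86480 + 69580)/2] = -16900/78030 = -0.216583…
E_income = (-1610/3374) / (-16900/78030) = 2.2032…
E_income > 1 ⇒ normal good, luxury.

2.20; luxury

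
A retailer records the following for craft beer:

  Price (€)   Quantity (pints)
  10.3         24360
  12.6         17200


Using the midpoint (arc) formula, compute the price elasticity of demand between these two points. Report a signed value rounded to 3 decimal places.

%ΔQ = (17200 − 24360) / [(24360 + 17200)/2] = -7160/20780 = -0.344562…
%ΔP = (12.6 − 10.3) / [(10.3 + 12.6)/2] = 2.3/11.45 = 0.200873…
Arc Ed = %ΔQ / %ΔP = (-7160/20780) / (2.3/11.45) = -1.71531…

-1.715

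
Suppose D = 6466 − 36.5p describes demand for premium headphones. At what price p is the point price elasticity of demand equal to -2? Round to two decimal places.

Ed = −36.5p/(6466 − 36.5p). Set this equal to -2:
36.5p = 2·(6466 − 36.5p) ⇒ 36.5p(1 + 2) = 2·6466
p = 2·6466 / (36.5·3) = 118.1004…

118.10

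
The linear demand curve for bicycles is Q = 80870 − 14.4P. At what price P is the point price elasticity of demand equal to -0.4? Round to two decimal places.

Ed = −14.4P/(80870 − 14.4P). Set this equal to -0.4:
14.4P = 0.4·(80870 − 14.4P) ⇒ 14.4P(1 + 0.4) = 0.4·80870
P = 0.4·80870 / (14.4·1.4) = 1604.5634…

1604.56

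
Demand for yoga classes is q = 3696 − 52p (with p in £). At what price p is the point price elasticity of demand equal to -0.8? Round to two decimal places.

Ed = −52p/(3696 − 52p). Set this equal to -0.8:
52p = 0.8·(3696 − 52p) ⇒ 52p(1 + 0.8) = 0.8·3696
p = 0.8·3696 / (52·1.8) = 31.5897…

31.59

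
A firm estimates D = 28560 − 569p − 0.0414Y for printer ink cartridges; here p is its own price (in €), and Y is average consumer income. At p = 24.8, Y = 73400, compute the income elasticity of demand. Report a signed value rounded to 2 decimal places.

At the given values, D = 28560 − 569(24.8) − 0.0414(73400) = 11410.04.
∂D/∂Y = -0.0414.
E = (-0.0414) × (73400/11410.04) = -0.2663…

-0.27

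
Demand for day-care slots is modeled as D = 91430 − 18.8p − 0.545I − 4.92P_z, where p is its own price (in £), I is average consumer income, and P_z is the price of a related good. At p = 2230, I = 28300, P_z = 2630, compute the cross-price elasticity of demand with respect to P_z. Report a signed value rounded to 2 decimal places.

-0.61

At the given values, D = 91430 − 18.8(2230) − 0.545(28300) − 4.92(2630) = 21142.9.
∂D/∂P_z = -4.92.
E = (-4.92) × (2630/21142.9) = -0.6120…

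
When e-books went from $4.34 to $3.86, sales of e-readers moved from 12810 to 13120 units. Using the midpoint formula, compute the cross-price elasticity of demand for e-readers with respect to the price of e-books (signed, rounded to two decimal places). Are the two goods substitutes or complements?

%ΔQ_{e-readers} = (13120 − 12810)/avg = 310/12965 = 0.023910…
%ΔP_{e-books} = (3.86 − 4.34)/avg = -0.48/4.1 = -0.117073…
E_cross = (310/12965) / (-0.48/4.1) = -0.2042…
E_cross < 0 ⇒ the goods are complements.

-0.20; complements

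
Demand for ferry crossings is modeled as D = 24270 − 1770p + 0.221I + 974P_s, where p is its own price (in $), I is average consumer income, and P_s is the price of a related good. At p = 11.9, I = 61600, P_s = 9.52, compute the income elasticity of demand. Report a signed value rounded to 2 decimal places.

0.52

At the given values, D = 24270 − 1770(11.9) + 0.221(61600) + 974(9.52) = 26093.08.
∂D/∂I = 0.221.
E = (0.221) × (61600/26093.08) = 0.5217…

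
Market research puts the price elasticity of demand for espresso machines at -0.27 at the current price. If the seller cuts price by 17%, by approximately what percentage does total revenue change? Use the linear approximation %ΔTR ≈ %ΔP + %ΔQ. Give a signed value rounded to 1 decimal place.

-12.4%

%ΔQ ≈ Ed × %ΔP = (-0.27) × (-17%) = +4.5900%
%ΔTR ≈ %ΔP + %ΔQ = (-17%) + (+4.5900%) = -12.4100%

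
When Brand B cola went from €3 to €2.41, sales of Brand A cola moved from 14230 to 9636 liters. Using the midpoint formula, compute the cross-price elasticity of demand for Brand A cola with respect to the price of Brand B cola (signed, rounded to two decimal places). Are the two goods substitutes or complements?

1.77; substitutes

%ΔQ_{Brand A cola} = (9636 − 14230)/avg = -4594/11933 = -0.384982…
%ΔP_{Brand B cola} = (2.41 − 3)/avg = -0.59/2.705 = -0.218114…
E_cross = (-4594/11933) / (-0.59/2.705) = 1.7650…
E_cross > 0 ⇒ the goods are substitutes.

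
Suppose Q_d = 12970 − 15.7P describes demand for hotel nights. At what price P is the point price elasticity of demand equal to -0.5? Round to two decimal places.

Ed = −15.7P/(12970 − 15.7P). Set this equal to -0.5:
15.7P = 0.5·(12970 − 15.7P) ⇒ 15.7P(1 + 0.5) = 0.5·12970
P = 0.5·12970 / (15.7·1.5) = 275.3715…

275.37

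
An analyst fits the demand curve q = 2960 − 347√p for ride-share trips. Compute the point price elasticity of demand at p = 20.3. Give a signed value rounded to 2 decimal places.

-0.56

dq/dp = −347/(2√p) = -38.508. At p = 20.3, q = 1396.57.
Ed = (dq/dp)·(p/q) = (-38.508) × (20.3/1396.57) = -0.5597…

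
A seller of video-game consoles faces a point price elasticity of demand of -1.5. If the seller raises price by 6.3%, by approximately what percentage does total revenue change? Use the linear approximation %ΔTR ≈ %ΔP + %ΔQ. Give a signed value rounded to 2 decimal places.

-3.15%

%ΔQ ≈ Ed × %ΔP = (-1.5) × (+6.3%) = -9.4500%
%ΔTR ≈ %ΔP + %ΔQ = (+6.3%) + (-9.4500%) = -3.1500%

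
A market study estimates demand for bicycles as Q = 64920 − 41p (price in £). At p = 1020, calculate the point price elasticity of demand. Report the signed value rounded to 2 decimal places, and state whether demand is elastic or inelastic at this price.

-1.81; elastic

dQ/dp = −41. At p = 1020, Q = 64920 − 41(1020) = 23100.
Ed = (dQ/dp)·(p/Q) = −41 × (1020/23100) = -1.8103…
|Ed| = 1.81 > 1, so demand is elastic.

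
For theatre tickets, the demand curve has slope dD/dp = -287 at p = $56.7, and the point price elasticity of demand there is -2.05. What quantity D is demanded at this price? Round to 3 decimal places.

7938.000

Ed = (dD/dp)·(p/D) ⇒ D = (dD/dp)·p/Ed = (-287)·56.7/(-2.05) = 7938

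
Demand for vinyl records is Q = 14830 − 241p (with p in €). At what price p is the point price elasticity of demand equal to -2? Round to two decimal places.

41.02

Ed = −241p/(14830 − 241p). Set this equal to -2:
241p = 2·(14830 − 241p) ⇒ 241p(1 + 2) = 2·14830
p = 2·14830 / (241·3) = 41.0235…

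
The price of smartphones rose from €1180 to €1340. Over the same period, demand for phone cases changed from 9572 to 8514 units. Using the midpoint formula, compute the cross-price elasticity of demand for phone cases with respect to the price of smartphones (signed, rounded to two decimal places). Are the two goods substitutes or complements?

-0.92; complements

%ΔQ_{phone cases} = (8514 − 9572)/avg = -1058/9043 = -0.116996…
%ΔP_{smartphones} = (1340 − 1180)/avg = 160/1260 = 0.126984…
E_cross = (-1058/9043) / (160/1260) = -0.9213…
E_cross < 0 ⇒ the goods are complements.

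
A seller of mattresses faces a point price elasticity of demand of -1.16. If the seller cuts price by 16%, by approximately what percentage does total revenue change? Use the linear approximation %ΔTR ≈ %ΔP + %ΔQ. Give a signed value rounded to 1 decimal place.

%ΔQ ≈ Ed × %ΔP = (-1.16) × (-16%) = +18.5600%
%ΔTR ≈ %ΔP + %ΔQ = (-16%) + (+18.5600%) = +2.5600%

+2.6%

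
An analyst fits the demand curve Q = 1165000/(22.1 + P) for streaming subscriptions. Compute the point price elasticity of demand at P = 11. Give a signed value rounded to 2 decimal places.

-0.33

dQ/dP = −1165000/(22.1 + P)² = -1063.33. At P = 11, Q = 35196.4.
Ed = (dQ/dP)·(P/Q) = (-1063.33) × (11/35196.4) = -0.3323…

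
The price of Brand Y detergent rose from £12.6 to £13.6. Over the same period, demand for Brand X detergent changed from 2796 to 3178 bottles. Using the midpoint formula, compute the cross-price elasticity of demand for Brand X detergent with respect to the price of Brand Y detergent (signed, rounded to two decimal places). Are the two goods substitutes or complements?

1.68; substitutes

%ΔQ_{Brand X detergent} = (3178 − 2796)/avg = 382/2987 = 0.127887…
%ΔP_{Brand Y detergent} = (13.6 − 12.6)/avg = 1/13.1 = 0.076335…
E_cross = (382/2987) / (1/13.1) = 1.6753…
E_cross > 0 ⇒ the goods are substitutes.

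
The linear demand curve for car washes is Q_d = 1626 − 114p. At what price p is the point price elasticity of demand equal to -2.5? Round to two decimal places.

Ed = −114p/(1626 − 114p). Set this equal to -2.5:
114p = 2.5·(1626 − 114p) ⇒ 114p(1 + 2.5) = 2.5·1626
p = 2.5·1626 / (114·3.5) = 10.1879…

10.19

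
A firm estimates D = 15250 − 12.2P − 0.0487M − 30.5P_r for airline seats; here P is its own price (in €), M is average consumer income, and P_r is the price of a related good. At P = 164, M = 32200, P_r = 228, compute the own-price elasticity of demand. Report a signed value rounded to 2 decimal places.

-0.42

At the given values, D = 15250 − 12.2(164) − 0.0487(32200) − 30.5(228) = 4727.06.
∂D/∂P = −12.2.
E = (-12.2) × (164/4727.06) = -0.4232…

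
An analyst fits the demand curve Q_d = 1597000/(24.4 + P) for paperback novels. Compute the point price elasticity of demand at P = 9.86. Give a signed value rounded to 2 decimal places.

-0.29

dQ_d/dP = −1597000/(24.4 + P)² = -1360.6. At P = 9.86, Q_d = 46614.1.
Ed = (dQ_d/dP)·(P/Q_d) = (-1360.6) × (9.86/46614.1) = -0.2877…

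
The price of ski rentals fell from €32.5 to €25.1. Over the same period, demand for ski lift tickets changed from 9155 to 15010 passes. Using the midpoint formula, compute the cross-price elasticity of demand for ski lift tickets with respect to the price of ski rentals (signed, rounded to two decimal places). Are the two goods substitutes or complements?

-1.89; complements

%ΔQ_{ski lift tickets} = (15010 − 9155)/avg = 5855/12082.5 = 0.484585…
%ΔP_{ski rentals} = (25.1 − 32.5)/avg = -7.4/28.8 = -0.256944…
E_cross = (5855/12082.5) / (-7.4/28.8) = -1.8859…
E_cross < 0 ⇒ the goods are complements.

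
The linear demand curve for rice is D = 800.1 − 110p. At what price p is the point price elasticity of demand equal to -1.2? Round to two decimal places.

Ed = −110p/(800.1 − 110p). Set this equal to -1.2:
110p = 1.2·(800.1 − 110p) ⇒ 110p(1 + 1.2) = 1.2·800.1
p = 1.2·800.1 / (110·2.2) = 3.9674…

3.97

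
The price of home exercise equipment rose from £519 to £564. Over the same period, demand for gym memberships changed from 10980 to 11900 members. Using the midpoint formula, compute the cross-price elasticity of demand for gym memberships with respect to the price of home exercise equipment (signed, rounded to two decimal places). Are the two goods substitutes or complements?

0.97; substitutes

%ΔQ_{gym memberships} = (11900 − 10980)/avg = 920/11440 = 0.080419…
%ΔP_{home exercise equipment} = (564 − 519)/avg = 45/541.5 = 0.083102…
E_cross = (920/11440) / (45/541.5) = 0.9677…
E_cross > 0 ⇒ the goods are substitutes.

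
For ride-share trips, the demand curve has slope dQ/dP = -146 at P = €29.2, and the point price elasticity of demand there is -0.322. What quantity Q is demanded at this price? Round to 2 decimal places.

Ed = (dQ/dP)·(P/Q) ⇒ Q = (dQ/dP)·P/Ed = (-146)·29.2/(-0.322) = 13239.7515…

13239.75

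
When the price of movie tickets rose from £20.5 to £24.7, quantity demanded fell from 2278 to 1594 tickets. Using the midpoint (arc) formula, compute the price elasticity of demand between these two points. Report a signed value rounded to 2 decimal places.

-1.90

%ΔQ = (1594 − 2278) / [(2278 + 1594)/2] = -684/1936 = -0.353305…
%ΔP = (24.7 − 20.5) / [(20.5 + 24.7)/2] = 4.2/22.6 = 0.185840…
Arc Ed = %ΔQ / %ΔP = (-684/1936) / (4.2/22.6) = -1.9011…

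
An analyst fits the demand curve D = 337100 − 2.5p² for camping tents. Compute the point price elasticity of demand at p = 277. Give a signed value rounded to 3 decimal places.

-2.641

dD/dp = −2·2.5·p = -1385. At p = 277, D = 145277.5.
Ed = (dD/dp)·(p/D) = (-1385) × (277/145277.5) = -2.64077…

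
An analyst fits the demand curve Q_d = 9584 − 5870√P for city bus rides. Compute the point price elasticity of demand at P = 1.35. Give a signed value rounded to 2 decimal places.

-1.23

dQ_d/dP = −5870/(2√P) = -2526.05. At P = 1.35, Q_d = 2763.68.
Ed = (dQ_d/dP)·(P/Q_d) = (-2526.05) × (1.35/2763.68) = -1.2339…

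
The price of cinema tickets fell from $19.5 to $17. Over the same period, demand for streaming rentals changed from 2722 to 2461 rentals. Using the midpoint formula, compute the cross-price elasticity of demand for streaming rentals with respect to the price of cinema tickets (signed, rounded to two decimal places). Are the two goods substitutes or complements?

%ΔQ_{streaming rentals} = (2461 − 2722)/avg = -261/2591.5 = -0.100713…
%ΔP_{cinema tickets} = (17 − 19.5)/avg = -2.5/18.25 = -0.136986…
E_cross = (-261/2591.5) / (-2.5/18.25) = 0.7352…
E_cross > 0 ⇒ the goods are substitutes.

0.74; substitutes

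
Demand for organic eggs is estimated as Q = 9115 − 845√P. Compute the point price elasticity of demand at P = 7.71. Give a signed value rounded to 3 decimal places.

-0.173

dQ/dP = −845/(2√P) = -152.16. At P = 7.71, Q = 6768.7.
Ed = (dQ/dP)·(P/Q) = (-152.16) × (7.71/6768.7) = -0.17332…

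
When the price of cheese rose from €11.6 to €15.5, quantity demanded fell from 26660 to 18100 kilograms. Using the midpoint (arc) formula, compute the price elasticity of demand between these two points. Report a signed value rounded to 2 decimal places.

%ΔQ = (18100 − 26660) / [(26660 + 18100)/2] = -8560/22380 = -0.382484…
%ΔP = (15.5 − 11.6) / [(11.6 + 15.5)/2] = 3.9/13.55 = 0.287822…
Arc Ed = %ΔQ / %ΔP = (-8560/22380) / (3.9/13.55) = -1.3288…

-1.33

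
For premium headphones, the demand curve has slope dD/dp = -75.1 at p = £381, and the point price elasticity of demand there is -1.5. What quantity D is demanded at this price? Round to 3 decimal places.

19075.400

Ed = (dD/dp)·(p/D) ⇒ D = (dD/dp)·p/Ed = (-75.1)·381/(-1.5) = 19075.4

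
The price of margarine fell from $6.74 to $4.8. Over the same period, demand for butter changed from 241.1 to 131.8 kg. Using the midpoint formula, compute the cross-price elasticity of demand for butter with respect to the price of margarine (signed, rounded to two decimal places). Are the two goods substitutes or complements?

1.74; substitutes

%ΔQ_{butter} = (131.8 − 241.1)/avg = -109.3/186.45 = -0.586216…
%ΔP_{margarine} = (4.8 − 6.74)/avg = -1.94/5.77 = -0.336221…
E_cross = (-109.3/186.45) / (-1.94/5.77) = 1.7435…
E_cross > 0 ⇒ the goods are substitutes.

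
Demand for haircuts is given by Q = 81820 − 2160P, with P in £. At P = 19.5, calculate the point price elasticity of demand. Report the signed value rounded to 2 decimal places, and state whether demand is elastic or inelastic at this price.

dQ/dP = −2160. At P = 19.5, Q = 81820 − 2160(19.5) = 39700.
Ed = (dQ/dP)·(P/Q) = −2160 × (19.5/39700) = -1.0609…
|Ed| = 1.06 > 1, so demand is elastic.

-1.06; elastic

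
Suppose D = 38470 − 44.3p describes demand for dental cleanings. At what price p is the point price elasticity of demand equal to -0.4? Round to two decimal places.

Ed = −44.3p/(38470 − 44.3p). Set this equal to -0.4:
44.3p = 0.4·(38470 − 44.3p) ⇒ 44.3p(1 + 0.4) = 0.4·38470
p = 0.4·38470 / (44.3·1.4) = 248.1135…

248.11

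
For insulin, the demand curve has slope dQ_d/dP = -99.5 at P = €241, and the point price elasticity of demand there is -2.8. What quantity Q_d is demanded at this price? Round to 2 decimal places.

Ed = (dQ_d/dP)·(P/Q_d) ⇒ Q_d = (dQ_d/dP)·P/Ed = (-99.5)·241/(-2.8) = 8564.1071…

8564.11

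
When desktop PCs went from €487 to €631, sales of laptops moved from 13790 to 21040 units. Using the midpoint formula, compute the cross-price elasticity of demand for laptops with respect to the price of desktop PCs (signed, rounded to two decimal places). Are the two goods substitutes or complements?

%ΔQ_{laptops} = (21040 − 13790)/avg = 7250/17415 = 0.416307…
%ΔP_{desktop PCs} = (631 − 487)/avg = 144/559 = 0.257602…
E_cross = (7250/17415) / (144/559) = 1.6160…
E_cross > 0 ⇒ the goods are substitutes.

1.62; substitutes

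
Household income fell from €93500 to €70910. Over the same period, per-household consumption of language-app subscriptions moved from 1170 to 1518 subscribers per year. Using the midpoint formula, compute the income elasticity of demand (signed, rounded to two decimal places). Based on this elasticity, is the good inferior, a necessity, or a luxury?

%ΔQ = (1518 − 1170)/[( 1170 + 1518)/2] = 348/1344 = 0.258928…
%ΔIncome = (70910 − 93500)/[( 93500 + 70910)/2] = -22590/82205 = -0.274800…
E_income = (348/1344) / (-22590/82205) = -0.9422…
E_income < 0 ⇒ inferior good.

-0.94; inferior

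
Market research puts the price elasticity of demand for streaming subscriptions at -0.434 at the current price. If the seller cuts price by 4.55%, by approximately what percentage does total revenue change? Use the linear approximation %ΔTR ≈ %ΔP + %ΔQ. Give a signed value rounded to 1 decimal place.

-2.6%

%ΔQ ≈ Ed × %ΔP = (-0.434) × (-4.55%) = +1.9747%
%ΔTR ≈ %ΔP + %ΔQ = (-4.55%) + (+1.9747%) = -2.5753%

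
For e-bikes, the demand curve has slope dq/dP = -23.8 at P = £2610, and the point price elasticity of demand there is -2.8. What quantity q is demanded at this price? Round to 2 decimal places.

22185.00

Ed = (dq/dP)·(P/q) ⇒ q = (dq/dP)·P/Ed = (-23.8)·2610/(-2.8) = 22185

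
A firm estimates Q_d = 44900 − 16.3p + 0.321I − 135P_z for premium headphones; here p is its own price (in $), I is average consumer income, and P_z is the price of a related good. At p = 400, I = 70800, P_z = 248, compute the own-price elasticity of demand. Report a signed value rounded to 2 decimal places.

-0.24

At the given values, Q_d = 44900 − 16.3(400) + 0.321(70800) − 135(248) = 27626.8.
∂Q_d/∂p = −16.3.
E = (-16.3) × (400/27626.8) = -0.2360…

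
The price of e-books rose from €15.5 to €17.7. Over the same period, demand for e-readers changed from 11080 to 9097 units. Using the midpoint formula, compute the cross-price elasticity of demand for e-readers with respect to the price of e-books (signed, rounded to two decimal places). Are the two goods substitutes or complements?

%ΔQ_{e-readers} = (9097 − 11080)/avg = -1983/10088.5 = -0.196560…
%ΔP_{e-books} = (17.7 − 15.5)/avg = 2.2/16.6 = 0.132530…
E_cross = (-1983/10088.5) / (2.2/16.6) = -1.4831…
E_cross < 0 ⇒ the goods are complements.

-1.48; complements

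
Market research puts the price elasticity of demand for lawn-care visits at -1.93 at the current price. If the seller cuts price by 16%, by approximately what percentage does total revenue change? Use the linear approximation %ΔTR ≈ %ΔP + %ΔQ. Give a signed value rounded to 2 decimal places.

+14.88%

%ΔQ ≈ Ed × %ΔP = (-1.93) × (-16%) = +30.8800%
%ΔTR ≈ %ΔP + %ΔQ = (-16%) + (+30.8800%) = +14.8800%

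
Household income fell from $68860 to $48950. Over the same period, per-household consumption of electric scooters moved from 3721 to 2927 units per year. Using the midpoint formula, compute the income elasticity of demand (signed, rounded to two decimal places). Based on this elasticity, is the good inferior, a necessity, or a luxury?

0.71; necessity

%ΔQ = (2927 − 3721)/[( 3721 + 2927)/2] = -794/3324 = -0.238868…
%ΔIncome = (48950 − 68860)/[( 68860 + 48950)/2] = -19910/58905 = -0.338001…
E_income = (-794/3324) / (-19910/58905) = 0.7067…
0 < E_income < 1 ⇒ normal good, necessity.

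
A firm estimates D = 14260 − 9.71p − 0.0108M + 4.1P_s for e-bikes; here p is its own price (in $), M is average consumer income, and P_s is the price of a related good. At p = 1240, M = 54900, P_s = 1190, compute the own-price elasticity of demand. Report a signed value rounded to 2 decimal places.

At the given values, D = 14260 − 9.71(1240) − 0.0108(54900) + 4.1(1190) = 6505.68.
∂D/∂p = −9.71.
E = (-9.71) × (1240/6505.68) = -1.8507…

-1.85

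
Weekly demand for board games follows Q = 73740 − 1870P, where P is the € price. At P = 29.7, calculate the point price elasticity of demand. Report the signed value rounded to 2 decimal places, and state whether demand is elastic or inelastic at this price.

-3.05; elastic

dQ/dP = −1870. At P = 29.7, Q = 73740 − 1870(29.7) = 18201.
Ed = (dQ/dP)·(P/Q) = −1870 × (29.7/18201) = -3.0514…
|Ed| = 3.05 > 1, so demand is elastic.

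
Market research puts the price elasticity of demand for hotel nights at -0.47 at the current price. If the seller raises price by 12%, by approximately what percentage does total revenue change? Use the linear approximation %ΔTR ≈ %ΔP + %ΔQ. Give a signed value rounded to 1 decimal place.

%ΔQ ≈ Ed × %ΔP = (-0.47) × (+12%) = -5.6400%
%ΔTR ≈ %ΔP + %ΔQ = (+12%) + (-5.6400%) = +6.3600%

+6.4%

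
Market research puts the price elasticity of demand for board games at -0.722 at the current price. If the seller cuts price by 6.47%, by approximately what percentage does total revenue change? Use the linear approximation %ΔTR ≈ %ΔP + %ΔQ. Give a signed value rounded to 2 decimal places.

-1.80%

%ΔQ ≈ Ed × %ΔP = (-0.722) × (-6.47%) = +4.6713%
%ΔTR ≈ %ΔP + %ΔQ = (-6.47%) + (+4.6713%) = -1.7987%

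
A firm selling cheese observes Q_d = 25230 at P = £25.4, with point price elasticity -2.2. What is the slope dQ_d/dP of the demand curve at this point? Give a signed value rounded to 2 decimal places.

-2185.28

Ed = (dQ_d/dP)·(P/Q_d) ⇒ dQ_d/dP = Ed·Q_d/P = (-2.2)·25230/25.4 = -2185.2755…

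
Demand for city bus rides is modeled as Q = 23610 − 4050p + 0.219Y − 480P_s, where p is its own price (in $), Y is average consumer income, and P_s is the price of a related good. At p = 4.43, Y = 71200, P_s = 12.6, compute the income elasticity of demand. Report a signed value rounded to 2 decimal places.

1.02

At the given values, Q = 23610 − 4050(4.43) + 0.219(71200) − 480(12.6) = 15213.3.
∂Q/∂Y = 0.219.
E = (0.219) × (71200/15213.3) = 1.0249…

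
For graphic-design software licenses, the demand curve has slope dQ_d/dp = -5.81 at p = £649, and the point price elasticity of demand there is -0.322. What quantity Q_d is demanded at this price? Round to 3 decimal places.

11710.217

Ed = (dQ_d/dp)·(p/Q_d) ⇒ Q_d = (dQ_d/dp)·p/Ed = (-5.81)·649/(-0.322) = 11710.21739…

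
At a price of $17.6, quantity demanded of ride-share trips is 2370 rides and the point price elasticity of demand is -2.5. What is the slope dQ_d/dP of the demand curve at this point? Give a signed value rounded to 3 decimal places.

Ed = (dQ_d/dP)·(P/Q_d) ⇒ dQ_d/dP = Ed·Q_d/P = (-2.5)·2370/17.6 = -336.64772…

-336.648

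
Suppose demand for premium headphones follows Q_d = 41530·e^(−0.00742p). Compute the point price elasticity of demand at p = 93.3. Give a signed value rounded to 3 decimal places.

-0.692

dQ_d/dp = −0.00742·Q_d = -154.209. At p = 93.3, Q_d = 20782.9.
Ed = (dQ_d/dp)·(p/Q_d) = (-154.209) × (93.3/20782.9) = -0.69228…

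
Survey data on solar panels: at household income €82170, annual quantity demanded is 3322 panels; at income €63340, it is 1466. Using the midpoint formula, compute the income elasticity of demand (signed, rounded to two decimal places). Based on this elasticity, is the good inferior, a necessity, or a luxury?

%ΔQ = (1466 − 3322)/[( 3322 + 1466)/2] = -1856/2394 = -0.775271…
%ΔIncome = (63340 − 82170)/[( 82170 + 63340)/2] = -18830/72755 = -0.258813…
E_income = (-1856/2394) / (-18830/72755) = 2.9954…
E_income > 1 ⇒ normal good, luxury.

3.00; luxury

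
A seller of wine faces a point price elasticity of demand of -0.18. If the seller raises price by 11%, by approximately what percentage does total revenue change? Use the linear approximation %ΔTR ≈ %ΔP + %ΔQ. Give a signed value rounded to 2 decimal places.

%ΔQ ≈ Ed × %ΔP = (-0.18) × (+11%) = -1.9800%
%ΔTR ≈ %ΔP + %ΔQ = (+11%) + (-1.9800%) = +9.0200%

+9.02%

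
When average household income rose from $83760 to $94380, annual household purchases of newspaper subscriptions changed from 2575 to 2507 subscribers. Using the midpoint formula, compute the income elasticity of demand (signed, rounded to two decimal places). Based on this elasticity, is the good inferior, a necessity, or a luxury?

-0.22; inferior

%ΔQ = (2507 − 2575)/[( 2575 + 2507)/2] = -68/2541 = -0.026761…
%ΔIncome = (94380 − 83760)/[( 83760 + 94380)/2] = 10620/89070 = 0.119232…
E_income = (-68/2541) / (10620/89070) = -0.2244…
E_income < 0 ⇒ inferior good.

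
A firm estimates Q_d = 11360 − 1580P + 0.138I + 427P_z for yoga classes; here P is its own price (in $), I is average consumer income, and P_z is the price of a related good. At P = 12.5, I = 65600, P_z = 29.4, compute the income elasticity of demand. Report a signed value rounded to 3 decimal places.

At the given values, Q_d = 11360 − 1580(12.5) + 0.138(65600) + 427(29.4) = 13216.6.
∂Q_d/∂I = 0.138.
E = (0.138) × (65600/13216.6) = 0.68495…

0.685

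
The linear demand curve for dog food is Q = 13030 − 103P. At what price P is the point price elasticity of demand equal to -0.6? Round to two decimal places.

47.44

Ed = −103P/(13030 − 103P). Set this equal to -0.6:
103P = 0.6·(13030 − 103P) ⇒ 103P(1 + 0.6) = 0.6·13030
P = 0.6·13030 / (103·1.6) = 47.4393…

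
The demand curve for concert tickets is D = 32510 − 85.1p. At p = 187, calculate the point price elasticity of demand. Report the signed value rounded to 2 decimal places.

dD/dp = −85.1. At p = 187, D = 32510 − 85.1(187) = 16596.3.
Ed = (dD/dp)·(p/D) = −85.1 × (187/16596.3) = -0.9588…

-0.96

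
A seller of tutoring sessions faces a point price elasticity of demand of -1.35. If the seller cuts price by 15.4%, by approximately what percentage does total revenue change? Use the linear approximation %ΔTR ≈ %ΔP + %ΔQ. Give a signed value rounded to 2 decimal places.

+5.39%

%ΔQ ≈ Ed × %ΔP = (-1.35) × (-15.4%) = +20.7900%
%ΔTR ≈ %ΔP + %ΔQ = (-15.4%) + (+20.7900%) = +5.3900%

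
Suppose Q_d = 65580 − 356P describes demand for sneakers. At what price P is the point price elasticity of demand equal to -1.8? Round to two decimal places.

118.42

Ed = −356P/(65580 − 356P). Set this equal to -1.8:
356P = 1.8·(65580 − 356P) ⇒ 356P(1 + 1.8) = 1.8·65580
P = 1.8·65580 / (356·2.8) = 118.4229…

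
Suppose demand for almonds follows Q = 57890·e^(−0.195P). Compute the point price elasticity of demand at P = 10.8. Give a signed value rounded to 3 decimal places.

dQ/dP = −0.195·Q = -1374.09. At P = 10.8, Q = 7046.6.
Ed = (dQ/dP)·(P/Q) = (-1374.09) × (10.8/7046.6) = -2.106

-2.106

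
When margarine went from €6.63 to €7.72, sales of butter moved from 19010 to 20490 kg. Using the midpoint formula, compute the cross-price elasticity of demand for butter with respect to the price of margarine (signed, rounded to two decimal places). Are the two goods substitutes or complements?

%ΔQ_{butter} = (20490 − 19010)/avg = 1480/19750 = 0.074936…
%ΔP_{margarine} = (7.72 − 6.63)/avg = 1.09/7.175 = 0.151916…
E_cross = (1480/19750) / (1.09/7.175) = 0.4932…
E_cross > 0 ⇒ the goods are substitutes.

0.49; substitutes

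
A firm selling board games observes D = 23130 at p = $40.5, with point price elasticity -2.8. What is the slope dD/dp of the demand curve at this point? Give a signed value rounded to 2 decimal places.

-1599.11

Ed = (dD/dp)·(p/D) ⇒ dD/dp = Ed·D/p = (-2.8)·23130/40.5 = -1599.1111…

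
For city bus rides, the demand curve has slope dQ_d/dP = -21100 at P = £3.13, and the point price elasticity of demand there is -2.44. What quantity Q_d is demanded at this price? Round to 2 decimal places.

Ed = (dQ_d/dP)·(P/Q_d) ⇒ Q_d = (dQ_d/dP)·P/Ed = (-21100)·3.13/(-2.44) = 27066.8032…

27066.80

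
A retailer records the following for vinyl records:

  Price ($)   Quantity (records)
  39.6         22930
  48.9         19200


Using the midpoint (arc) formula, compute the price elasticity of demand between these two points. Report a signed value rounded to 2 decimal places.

%ΔQ = (19200 − 22930) / [(22930 + 19200)/2] = -3730/21065 = -0.177070…
%ΔP = (48.9 − 39.6) / [(39.6 + 48.9)/2] = 9.3/44.25 = 0.210169…
Arc Ed = %ΔQ / %ΔP = (-3730/21065) / (9.3/44.25) = -0.8425…

-0.84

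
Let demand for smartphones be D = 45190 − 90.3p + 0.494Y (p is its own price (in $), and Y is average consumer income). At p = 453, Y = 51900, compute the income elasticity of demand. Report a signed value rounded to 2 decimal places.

At the given values, D = 45190 − 90.3(453) + 0.494(51900) = 29922.7.
∂D/∂Y = 0.494.
E = (0.494) × (51900/29922.7) = 0.8568…

0.86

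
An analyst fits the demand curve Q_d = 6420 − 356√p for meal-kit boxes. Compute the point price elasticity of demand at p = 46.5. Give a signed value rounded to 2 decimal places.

dQ_d/dp = −356/(2√p) = -26.1032. At p = 46.5, Q_d = 3992.4.
Ed = (dQ_d/dp)·(p/Q_d) = (-26.1032) × (46.5/3992.4) = -0.3040…

-0.30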